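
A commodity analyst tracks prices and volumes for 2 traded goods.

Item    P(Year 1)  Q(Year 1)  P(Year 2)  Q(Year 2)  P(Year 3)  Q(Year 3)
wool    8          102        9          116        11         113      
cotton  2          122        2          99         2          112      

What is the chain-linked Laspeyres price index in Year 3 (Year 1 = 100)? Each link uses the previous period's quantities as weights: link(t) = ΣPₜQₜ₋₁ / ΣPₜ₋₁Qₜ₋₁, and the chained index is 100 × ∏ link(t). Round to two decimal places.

Link Year 1→Year 2:
ΣP(Year 2)Q(Year 1) = 9×102 + 2×122 = 918 + 244 = 1162
ΣP(Year 1)Q(Year 1) = 8×102 + 2×122 = 816 + 244 = 1060
link = 1162/1060 = 1.096226
Link Year 2→Year 3:
ΣP(Year 3)Q(Year 2) = 11×116 + 2×99 = 1276 + 198 = 1474
ΣP(Year 2)Q(Year 2) = 9×116 + 2×99 = 1044 + 198 = 1242
link = 1474/1242 = 1.186795
Chained index = 100 × 1.096226 × 1.186795 = 130.0997

130.10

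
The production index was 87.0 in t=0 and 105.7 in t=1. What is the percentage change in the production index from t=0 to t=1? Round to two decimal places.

21.49%

Change = (105.7 − 87.0) / 87.0 × 100
       = 18.7 / 87.0 × 100 = 21.4943%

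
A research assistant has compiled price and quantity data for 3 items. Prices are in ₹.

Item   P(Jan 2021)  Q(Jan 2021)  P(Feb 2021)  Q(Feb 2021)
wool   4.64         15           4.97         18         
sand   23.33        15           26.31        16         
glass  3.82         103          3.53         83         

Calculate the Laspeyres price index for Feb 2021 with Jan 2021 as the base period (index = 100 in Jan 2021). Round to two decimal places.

102.43

Laspeyres price index uses base-period quantities as weights.
ΣP(Feb 2021)·Q(Jan 2021) = 4.97×15 + 26.31×15 + 3.53×103 = 74.55 + 394.65 + 363.59 = 832.79
ΣP(Jan 2021)·Q(Jan 2021) = 4.64×15 + 23.33×15 + 3.82×103 = 69.6 + 349.95 + 393.46 = 813.01
Index = 832.79 / 813.01 × 100 = 102.4329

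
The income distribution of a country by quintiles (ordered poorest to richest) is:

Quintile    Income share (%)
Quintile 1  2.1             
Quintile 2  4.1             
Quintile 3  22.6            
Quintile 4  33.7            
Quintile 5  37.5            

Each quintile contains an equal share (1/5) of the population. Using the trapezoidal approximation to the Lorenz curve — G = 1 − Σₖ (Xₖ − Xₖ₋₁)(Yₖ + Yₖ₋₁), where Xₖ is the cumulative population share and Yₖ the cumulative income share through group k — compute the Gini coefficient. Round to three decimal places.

0.402

Cumulative income shares Yₖ: 0.0210, 0.0620, 0.2880, 0.6250, 1.0000
Σ (Xₖ−Xₖ₋₁)(Yₖ+Yₖ₋₁) = (1/5)(0.0210+0.0000) + (1/5)(0.0620+0.0210) + (1/5)(0.2880+0.0620) + (1/5)(0.6250+0.2880) + (1/5)(1.0000+0.6250)
  = 0.0042 + 0.0166 + 0.0700 + 0.1826 + 0.3250 = 0.5984
G = 1 − 0.5984 = 0.4016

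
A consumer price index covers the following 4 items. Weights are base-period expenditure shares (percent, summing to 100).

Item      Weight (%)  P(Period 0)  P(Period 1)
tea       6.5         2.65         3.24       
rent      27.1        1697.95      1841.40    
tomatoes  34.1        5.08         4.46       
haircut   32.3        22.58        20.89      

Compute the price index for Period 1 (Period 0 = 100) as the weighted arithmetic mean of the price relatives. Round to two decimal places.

tea: 6.5 × (3.24/2.65) = 6.5 × 1.222642 = 7.9472
rent: 27.1 × (1841.40/1697.95) = 27.1 × 1.084484 = 29.3895
tomatoes: 34.1 × (4.46/5.08) = 34.1 × 0.877953 = 29.9382
haircut: 32.3 × (20.89/22.58) = 32.3 × 0.925155 = 29.8825
Index = Σ wᵢ·(p₁ᵢ/p₀ᵢ) = 7.9472 + 29.3895 + 29.9382 + 29.8825 = 97.1574

97.16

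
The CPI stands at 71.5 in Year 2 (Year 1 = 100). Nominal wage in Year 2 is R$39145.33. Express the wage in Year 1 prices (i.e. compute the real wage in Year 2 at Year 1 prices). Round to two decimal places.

Real = Nominal ÷ (Index/100) = 39145.33 ÷ (71.5/100)
     = 39145.33 ÷ 0.715 = 54748.7133

54748.71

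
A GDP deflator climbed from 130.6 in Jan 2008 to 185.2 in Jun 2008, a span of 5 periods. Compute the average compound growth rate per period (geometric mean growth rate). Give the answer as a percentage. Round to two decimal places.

Growth factor = (185.2/130.6)^(1/5) = (1.418070)^(1/5) = 1.072357
Growth rate = 1.072357 − 1 = 0.072357 = 7.2357%

7.24%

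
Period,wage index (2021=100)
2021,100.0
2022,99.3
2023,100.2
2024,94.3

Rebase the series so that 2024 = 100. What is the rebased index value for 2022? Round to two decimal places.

Rebased(2022) = 99.3 / 94.3 × 100 = 105.3022

105.30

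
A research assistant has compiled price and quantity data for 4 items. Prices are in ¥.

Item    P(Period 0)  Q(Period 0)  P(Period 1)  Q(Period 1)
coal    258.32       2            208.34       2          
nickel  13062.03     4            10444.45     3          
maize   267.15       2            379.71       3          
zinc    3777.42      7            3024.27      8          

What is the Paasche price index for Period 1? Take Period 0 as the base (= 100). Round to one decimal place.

Paasche price index uses current-period quantities as weights.
ΣP(Period 1)·Q(Period 1) = 208.34×2 + 10444.45×3 + 379.71×3 + 3024.27×8 = 416.68 + 31333.35 + 1139.13 + 24194.16 = 57083.32
ΣP(Period 0)·Q(Period 1) = 258.32×2 + 13062.03×3 + 267.15×3 + 3777.42×8 = 516.64 + 39186.09 + 801.45 + 30219.36 = 70723.54
Index = 57083.32 / 70723.54 × 100 = 80.7133

80.7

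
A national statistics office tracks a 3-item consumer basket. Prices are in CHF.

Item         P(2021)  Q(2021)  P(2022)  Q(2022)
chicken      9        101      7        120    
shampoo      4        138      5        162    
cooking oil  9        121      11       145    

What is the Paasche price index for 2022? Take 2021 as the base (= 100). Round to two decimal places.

106.99

Paasche price index uses current-period quantities as weights.
ΣP(2022)·Q(2022) = 7×120 + 5×162 + 11×145 = 840 + 810 + 1595 = 3245
ΣP(2021)·Q(2022) = 9×120 + 4×162 + 9×145 = 1080 + 648 + 1305 = 3033
Index = 3245 / 3033 × 100 = 106.9898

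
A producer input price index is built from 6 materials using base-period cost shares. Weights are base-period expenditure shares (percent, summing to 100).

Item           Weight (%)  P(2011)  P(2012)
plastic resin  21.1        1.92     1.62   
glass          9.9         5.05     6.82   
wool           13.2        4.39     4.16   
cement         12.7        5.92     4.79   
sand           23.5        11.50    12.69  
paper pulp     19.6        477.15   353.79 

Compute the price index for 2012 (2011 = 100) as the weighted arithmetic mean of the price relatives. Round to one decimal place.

plastic resin: 21.1 × (1.62/1.92) = 21.1 × 0.843750 = 17.8031
glass: 9.9 × (6.82/5.05) = 9.9 × 1.350495 = 13.3699
wool: 13.2 × (4.16/4.39) = 13.2 × 0.947608 = 12.5084
cement: 12.7 × (4.79/5.92) = 12.7 × 0.809122 = 10.2758
sand: 23.5 × (12.69/11.50) = 23.5 × 1.103478 = 25.9317
paper pulp: 19.6 × (353.79/477.15) = 19.6 × 0.741465 = 14.5327
Index = Σ wᵢ·(p₁ᵢ/p₀ᵢ) = 17.8031 + 13.3699 + 12.5084 + 10.2758 + 25.9317 + 14.5327 = 94.4218

94.4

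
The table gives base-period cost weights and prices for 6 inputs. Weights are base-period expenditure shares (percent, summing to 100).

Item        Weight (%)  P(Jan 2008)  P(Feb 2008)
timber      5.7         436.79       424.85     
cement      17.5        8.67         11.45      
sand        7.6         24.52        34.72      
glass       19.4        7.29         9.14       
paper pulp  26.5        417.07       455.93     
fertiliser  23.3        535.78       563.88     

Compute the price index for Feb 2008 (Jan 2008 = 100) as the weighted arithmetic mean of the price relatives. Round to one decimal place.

117.2

timber: 5.7 × (424.85/436.79) = 5.7 × 0.972664 = 5.5442
cement: 17.5 × (11.45/8.67) = 17.5 × 1.320646 = 23.1113
sand: 7.6 × (34.72/24.52) = 7.6 × 1.415987 = 10.7615
glass: 19.4 × (9.14/7.29) = 19.4 × 1.253772 = 24.3232
paper pulp: 26.5 × (455.93/417.07) = 26.5 × 1.093174 = 28.9691
fertiliser: 23.3 × (563.88/535.78) = 23.3 × 1.052447 = 24.5220
Index = Σ wᵢ·(p₁ᵢ/p₀ᵢ) = 5.5442 + 23.1113 + 10.7615 + 24.3232 + 28.9691 + 24.5220 = 117.2313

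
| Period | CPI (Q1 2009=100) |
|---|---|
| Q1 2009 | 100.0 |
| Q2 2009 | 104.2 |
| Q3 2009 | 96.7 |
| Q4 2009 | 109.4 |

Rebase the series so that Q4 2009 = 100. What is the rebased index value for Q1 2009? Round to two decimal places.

91.41

Rebased(Q1 2009) = 100.0 / 109.4 × 100 = 91.4077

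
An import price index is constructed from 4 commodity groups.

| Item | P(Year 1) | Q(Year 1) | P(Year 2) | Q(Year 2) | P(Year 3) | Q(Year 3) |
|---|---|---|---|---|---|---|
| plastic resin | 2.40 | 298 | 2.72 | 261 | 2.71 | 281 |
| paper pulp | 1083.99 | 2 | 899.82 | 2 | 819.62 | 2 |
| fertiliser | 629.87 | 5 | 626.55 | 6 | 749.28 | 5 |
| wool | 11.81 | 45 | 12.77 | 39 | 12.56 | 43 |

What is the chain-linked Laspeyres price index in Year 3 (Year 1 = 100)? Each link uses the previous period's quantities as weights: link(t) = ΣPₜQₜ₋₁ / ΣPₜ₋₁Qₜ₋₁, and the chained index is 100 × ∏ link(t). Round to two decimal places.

104.29

Link Year 1→Year 2:
ΣP(Year 2)Q(Year 1) = 2.72×298 + 899.82×2 + 626.55×5 + 12.77×45 = 810.56 + 1799.64 + 3132.75 + 574.65 = 6317.6
ΣP(Year 1)Q(Year 1) = 2.40×298 + 1083.99×2 + 629.87×5 + 11.81×45 = 715.2 + 2167.98 + 3149.35 + 531.45 = 6563.98
link = 6317.6/6563.98 = 0.962465
Link Year 2→Year 3:
ΣP(Year 3)Q(Year 2) = 2.71×261 + 819.62×2 + 749.28×6 + 12.56×39 = 707.31 + 1639.24 + 4495.68 + 489.84 = 7332.07
ΣP(Year 2)Q(Year 2) = 2.72×261 + 899.82×2 + 626.55×6 + 12.77×39 = 709.92 + 1799.64 + 3759.3 + 498.03 = 6766.89
link = 7332.07/6766.89 = 1.083521
Chained index = 100 × 0.962465 × 1.083521 = 104.2851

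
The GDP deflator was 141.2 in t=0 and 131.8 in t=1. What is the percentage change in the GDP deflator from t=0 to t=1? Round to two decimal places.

-6.66%

Change = (131.8 − 141.2) / 141.2 × 100
       = -9.4 / 141.2 × 100 = -6.6572%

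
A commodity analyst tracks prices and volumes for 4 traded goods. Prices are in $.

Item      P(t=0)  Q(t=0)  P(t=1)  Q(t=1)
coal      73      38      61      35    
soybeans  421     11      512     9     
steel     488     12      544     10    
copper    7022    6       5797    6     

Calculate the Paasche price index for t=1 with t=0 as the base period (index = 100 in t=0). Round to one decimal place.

88.0

Paasche price index uses current-period quantities as weights.
ΣP(t=1)·Q(t=1) = 61×35 + 512×9 + 544×10 + 5797×6 = 2135 + 4608 + 5440 + 34782 = 46965
ΣP(t=0)·Q(t=1) = 73×35 + 421×9 + 488×10 + 7022×6 = 2555 + 3789 + 4880 + 42132 = 53356
Index = 46965 / 53356 × 100 = 88.0220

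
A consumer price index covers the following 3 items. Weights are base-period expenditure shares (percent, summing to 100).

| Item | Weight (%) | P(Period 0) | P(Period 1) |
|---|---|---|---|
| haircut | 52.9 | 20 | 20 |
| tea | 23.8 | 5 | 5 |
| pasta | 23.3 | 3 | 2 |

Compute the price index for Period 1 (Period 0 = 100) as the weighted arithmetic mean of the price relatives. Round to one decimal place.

92.2

haircut: 52.9 × (20/20) = 52.9 × 1.000000 = 52.9000
tea: 23.8 × (5/5) = 23.8 × 1.000000 = 23.8000
pasta: 23.3 × (2/3) = 23.3 × 0.666667 = 15.5333
Index = Σ wᵢ·(p₁ᵢ/p₀ᵢ) = 52.9000 + 23.8000 + 15.5333 = 92.2333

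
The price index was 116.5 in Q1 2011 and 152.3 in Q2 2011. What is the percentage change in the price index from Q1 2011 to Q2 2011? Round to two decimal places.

Change = (152.3 − 116.5) / 116.5 × 100
       = 35.8 / 116.5 × 100 = 30.7296%

30.73%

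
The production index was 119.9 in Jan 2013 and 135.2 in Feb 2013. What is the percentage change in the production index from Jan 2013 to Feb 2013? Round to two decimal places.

Change = (135.2 − 119.9) / 119.9 × 100
       = 15.3 / 119.9 × 100 = 12.7606%

12.76%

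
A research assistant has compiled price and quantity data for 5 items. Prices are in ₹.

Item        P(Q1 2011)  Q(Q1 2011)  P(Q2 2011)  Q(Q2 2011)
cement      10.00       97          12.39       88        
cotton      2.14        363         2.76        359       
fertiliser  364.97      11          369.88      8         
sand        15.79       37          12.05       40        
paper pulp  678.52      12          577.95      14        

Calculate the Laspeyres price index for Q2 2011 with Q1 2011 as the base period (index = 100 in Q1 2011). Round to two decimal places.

Laspeyres price index uses base-period quantities as weights.
ΣP(Q2 2011)·Q(Q1 2011) = 12.39×97 + 2.76×363 + 369.88×11 + 12.05×37 + 577.95×12 = 1201.83 + 1001.88 + 4068.68 + 445.85 + 6935.4 = 13653.64
ΣP(Q1 2011)·Q(Q1 2011) = 10.00×97 + 2.14×363 + 364.97×11 + 15.79×37 + 678.52×12 = 970 + 776.82 + 4014.67 + 584.23 + 8142.24 = 14487.96
Index = 13653.64 / 14487.96 × 100 = 94.2413

94.24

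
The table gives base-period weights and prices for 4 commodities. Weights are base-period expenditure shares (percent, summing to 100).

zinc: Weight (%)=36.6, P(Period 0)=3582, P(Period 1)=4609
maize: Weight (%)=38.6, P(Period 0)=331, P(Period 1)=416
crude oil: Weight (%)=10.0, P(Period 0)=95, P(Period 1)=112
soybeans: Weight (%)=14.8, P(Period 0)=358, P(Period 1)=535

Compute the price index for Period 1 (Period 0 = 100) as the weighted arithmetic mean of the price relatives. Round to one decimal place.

129.5

zinc: 36.6 × (4609/3582) = 36.6 × 1.286711 = 47.0936
maize: 38.6 × (416/331) = 38.6 × 1.256798 = 48.5124
crude oil: 10.0 × (112/95) = 10.0 × 1.178947 = 11.7895
soybeans: 14.8 × (535/358) = 14.8 × 1.494413 = 22.1173
Index = Σ wᵢ·(p₁ᵢ/p₀ᵢ) = 47.0936 + 48.5124 + 11.7895 + 22.1173 = 129.5128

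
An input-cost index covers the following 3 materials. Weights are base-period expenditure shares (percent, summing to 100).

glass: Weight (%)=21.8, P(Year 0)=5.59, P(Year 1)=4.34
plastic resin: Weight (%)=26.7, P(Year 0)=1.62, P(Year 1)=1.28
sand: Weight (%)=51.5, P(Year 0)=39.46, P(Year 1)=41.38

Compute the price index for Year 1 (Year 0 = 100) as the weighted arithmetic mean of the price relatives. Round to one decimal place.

92.0

glass: 21.8 × (4.34/5.59) = 21.8 × 0.776386 = 16.9252
plastic resin: 26.7 × (1.28/1.62) = 26.7 × 0.790123 = 21.0963
sand: 51.5 × (41.38/39.46) = 51.5 × 1.048657 = 54.0058
Index = Σ wᵢ·(p₁ᵢ/p₀ᵢ) = 16.9252 + 21.0963 + 54.0058 = 92.0273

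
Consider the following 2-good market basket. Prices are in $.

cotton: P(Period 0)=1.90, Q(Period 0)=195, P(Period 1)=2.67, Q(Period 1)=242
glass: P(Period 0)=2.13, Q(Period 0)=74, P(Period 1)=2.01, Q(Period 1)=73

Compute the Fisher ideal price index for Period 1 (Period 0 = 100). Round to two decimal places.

Laspeyres component (base-period weights):
ΣP(Period 1)Q(Period 0) = 2.67×195 + 2.01×74 = 520.65 + 148.74 = 669.39
ΣP(Period 0)Q(Period 0) = 1.90×195 + 2.13×74 = 370.5 + 157.62 = 528.12
L = 669.39 / 528.12 × 100 = 126.7496
Paasche component (current-period weights):
ΣP(Period 1)Q(Period 1) = 2.67×242 + 2.01×73 = 646.14 + 146.73 = 792.87
ΣP(Period 0)Q(Period 1) = 1.90×242 + 2.13×73 = 459.8 + 155.49 = 615.29
P = 792.87 / 615.29 × 100 = 128.8612
Fisher = √(L × P) = √(126.7496 × 128.8612) = 127.8010

127.80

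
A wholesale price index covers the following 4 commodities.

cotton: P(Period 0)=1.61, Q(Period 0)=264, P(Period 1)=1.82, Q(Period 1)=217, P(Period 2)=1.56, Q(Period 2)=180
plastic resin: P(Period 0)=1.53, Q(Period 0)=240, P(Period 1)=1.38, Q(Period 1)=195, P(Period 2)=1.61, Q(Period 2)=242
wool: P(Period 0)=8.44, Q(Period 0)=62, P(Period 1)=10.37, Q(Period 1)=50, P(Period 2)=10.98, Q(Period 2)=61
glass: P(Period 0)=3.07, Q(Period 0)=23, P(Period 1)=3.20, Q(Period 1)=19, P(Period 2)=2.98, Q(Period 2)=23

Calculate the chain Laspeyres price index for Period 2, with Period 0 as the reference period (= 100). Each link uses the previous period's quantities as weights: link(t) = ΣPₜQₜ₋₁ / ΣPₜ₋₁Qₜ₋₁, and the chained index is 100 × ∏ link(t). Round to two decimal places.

Link Period 0→Period 1:
ΣP(Period 1)Q(Period 0) = 1.82×264 + 1.38×240 + 10.37×62 + 3.20×23 = 480.48 + 331.2 + 642.94 + 73.6 = 1528.22
ΣP(Period 0)Q(Period 0) = 1.61×264 + 1.53×240 + 8.44×62 + 3.07×23 = 425.04 + 367.2 + 523.28 + 70.61 = 1386.13
link = 1528.22/1386.13 = 1.102508
Link Period 1→Period 2:
ΣP(Period 2)Q(Period 1) = 1.56×217 + 1.61×195 + 10.98×50 + 2.98×19 = 338.52 + 313.95 + 549 + 56.62 = 1258.09
ΣP(Period 1)Q(Period 1) = 1.82×217 + 1.38×195 + 10.37×50 + 3.20×19 = 394.94 + 269.1 + 518.5 + 60.8 = 1243.34
link = 1258.09/1243.34 = 1.011863
Chained index = 100 × 1.102508 × 1.011863 = 111.5588

111.56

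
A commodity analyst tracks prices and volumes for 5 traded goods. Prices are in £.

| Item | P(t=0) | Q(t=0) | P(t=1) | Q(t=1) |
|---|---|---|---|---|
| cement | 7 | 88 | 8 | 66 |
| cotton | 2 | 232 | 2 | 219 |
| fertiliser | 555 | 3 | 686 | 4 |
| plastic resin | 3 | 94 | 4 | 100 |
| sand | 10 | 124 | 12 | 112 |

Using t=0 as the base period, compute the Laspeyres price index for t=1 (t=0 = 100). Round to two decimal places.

Laspeyres price index uses base-period quantities as weights.
ΣP(t=1)·Q(t=0) = 8×88 + 2×232 + 686×3 + 4×94 + 12×124 = 704 + 464 + 2058 + 376 + 1488 = 5090
ΣP(t=0)·Q(t=0) = 7×88 + 2×232 + 555×3 + 3×94 + 10×124 = 616 + 464 + 1665 + 282 + 1240 = 4267
Index = 5090 / 4267 × 100 = 119.2876

119.29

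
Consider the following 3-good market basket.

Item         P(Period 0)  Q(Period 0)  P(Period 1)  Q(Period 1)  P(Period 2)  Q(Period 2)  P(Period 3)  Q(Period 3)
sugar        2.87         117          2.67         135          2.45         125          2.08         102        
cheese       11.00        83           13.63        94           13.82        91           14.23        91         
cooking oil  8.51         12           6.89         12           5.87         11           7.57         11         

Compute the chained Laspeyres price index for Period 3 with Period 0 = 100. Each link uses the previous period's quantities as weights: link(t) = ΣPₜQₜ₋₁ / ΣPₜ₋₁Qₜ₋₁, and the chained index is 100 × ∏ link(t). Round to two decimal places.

Link Period 0→Period 1:
ΣP(Period 1)Q(Period 0) = 2.67×117 + 13.63×83 + 6.89×12 = 312.39 + 1131.29 + 82.68 = 1526.36
ΣP(Period 0)Q(Period 0) = 2.87×117 + 11.00×83 + 8.51×12 = 335.79 + 913 + 102.12 = 1350.91
link = 1526.36/1350.91 = 1.129875
Link Period 1→Period 2:
ΣP(Period 2)Q(Period 1) = 2.45×135 + 13.82×94 + 5.87×12 = 330.75 + 1299.08 + 70.44 = 1700.27
ΣP(Period 1)Q(Period 1) = 2.67×135 + 13.63×94 + 6.89×12 = 360.45 + 1281.22 + 82.68 = 1724.35
link = 1700.27/1724.35 = 0.986035
Link Period 2→Period 3:
ΣP(Period 3)Q(Period 2) = 2.08×125 + 14.23×91 + 7.57×11 = 260 + 1294.93 + 83.27 = 1638.2
ΣP(Period 2)Q(Period 2) = 2.45×125 + 13.82×91 + 5.87×11 = 306.25 + 1257.62 + 64.57 = 1628.44
link = 1638.2/1628.44 = 1.005993
Chained index = 100 × 1.129875 × 0.986035 × 1.005993 = 112.0774

112.08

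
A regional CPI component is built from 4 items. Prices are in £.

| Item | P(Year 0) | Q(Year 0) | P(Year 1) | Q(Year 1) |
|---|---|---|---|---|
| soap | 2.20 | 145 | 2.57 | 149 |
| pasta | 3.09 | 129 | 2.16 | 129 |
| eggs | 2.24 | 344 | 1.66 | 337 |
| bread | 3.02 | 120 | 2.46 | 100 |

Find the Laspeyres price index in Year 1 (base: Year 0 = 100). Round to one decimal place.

Laspeyres price index uses base-period quantities as weights.
ΣP(Year 1)·Q(Year 0) = 2.57×145 + 2.16×129 + 1.66×344 + 2.46×120 = 372.65 + 278.64 + 571.04 + 295.2 = 1517.53
ΣP(Year 0)·Q(Year 0) = 2.20×145 + 3.09×129 + 2.24×344 + 3.02×120 = 319 + 398.61 + 770.56 + 362.4 = 1850.57
Index = 1517.53 / 1850.57 × 100 = 82.0034

82.0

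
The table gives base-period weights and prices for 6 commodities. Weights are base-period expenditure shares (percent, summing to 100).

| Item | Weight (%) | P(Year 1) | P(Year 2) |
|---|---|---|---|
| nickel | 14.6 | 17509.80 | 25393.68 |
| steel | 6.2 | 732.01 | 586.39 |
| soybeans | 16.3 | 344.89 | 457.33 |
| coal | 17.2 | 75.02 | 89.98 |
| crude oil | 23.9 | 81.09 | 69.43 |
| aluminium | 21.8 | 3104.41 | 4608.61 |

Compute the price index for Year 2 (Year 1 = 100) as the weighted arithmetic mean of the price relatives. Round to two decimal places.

121.21

nickel: 14.6 × (25393.68/17509.80) = 14.6 × 1.450255 = 21.1737
steel: 6.2 × (586.39/732.01) = 6.2 × 0.801068 = 4.9666
soybeans: 16.3 × (457.33/344.89) = 16.3 × 1.326017 = 21.6141
coal: 17.2 × (89.98/75.02) = 17.2 × 1.199413 = 20.6299
crude oil: 23.9 × (69.43/81.09) = 23.9 × 0.856209 = 20.4634
aluminium: 21.8 × (4608.61/3104.41) = 21.8 × 1.484537 = 32.3629
Index = Σ wᵢ·(p₁ᵢ/p₀ᵢ) = 21.1737 + 4.9666 + 21.6141 + 20.6299 + 20.4634 + 32.3629 = 121.2106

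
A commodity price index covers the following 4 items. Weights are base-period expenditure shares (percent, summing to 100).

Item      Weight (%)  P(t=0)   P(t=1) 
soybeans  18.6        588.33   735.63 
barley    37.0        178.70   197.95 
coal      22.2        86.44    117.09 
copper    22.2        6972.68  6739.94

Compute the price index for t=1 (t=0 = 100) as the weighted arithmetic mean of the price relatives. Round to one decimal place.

soybeans: 18.6 × (735.63/588.33) = 18.6 × 1.250370 = 23.2569
barley: 37.0 × (197.95/178.70) = 37.0 × 1.107722 = 40.9857
coal: 22.2 × (117.09/86.44) = 22.2 × 1.354581 = 30.0717
copper: 22.2 × (6739.94/6972.68) = 22.2 × 0.966621 = 21.4590
Index = Σ wᵢ·(p₁ᵢ/p₀ᵢ) = 23.2569 + 40.9857 + 30.0717 + 21.4590 = 115.7733

115.8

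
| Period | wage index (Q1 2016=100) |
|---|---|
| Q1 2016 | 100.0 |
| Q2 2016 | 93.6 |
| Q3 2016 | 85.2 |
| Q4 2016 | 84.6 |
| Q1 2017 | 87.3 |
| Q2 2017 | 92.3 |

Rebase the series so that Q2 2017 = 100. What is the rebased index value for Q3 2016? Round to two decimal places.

92.31

Rebased(Q3 2016) = 85.2 / 92.3 × 100 = 92.3077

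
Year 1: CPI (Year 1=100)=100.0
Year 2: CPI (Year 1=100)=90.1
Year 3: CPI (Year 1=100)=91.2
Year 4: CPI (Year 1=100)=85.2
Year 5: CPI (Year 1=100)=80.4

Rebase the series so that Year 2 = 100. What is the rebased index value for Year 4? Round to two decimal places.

Rebased(Year 4) = 85.2 / 90.1 × 100 = 94.5616

94.56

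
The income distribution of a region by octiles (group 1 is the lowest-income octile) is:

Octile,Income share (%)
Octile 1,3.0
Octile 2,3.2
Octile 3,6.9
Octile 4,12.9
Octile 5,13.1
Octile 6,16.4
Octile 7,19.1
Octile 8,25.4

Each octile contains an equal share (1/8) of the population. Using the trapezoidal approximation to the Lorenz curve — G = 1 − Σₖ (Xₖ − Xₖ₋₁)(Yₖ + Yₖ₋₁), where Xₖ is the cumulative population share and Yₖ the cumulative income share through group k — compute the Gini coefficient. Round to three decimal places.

Cumulative income shares Yₖ: 0.0300, 0.0620, 0.1310, 0.2600, 0.3910, 0.5550, 0.7460, 1.0000
Σ (Xₖ−Xₖ₋₁)(Yₖ+Yₖ₋₁) = (1/8)(0.0300+0.0000) + (1/8)(0.0620+0.0300) + (1/8)(0.1310+0.0620) + (1/8)(0.2600+0.1310) + (1/8)(0.3910+0.2600) + (1/8)(0.5550+0.3910) + (1/8)(0.7460+0.5550) + (1/8)(1.0000+0.7460)
  = 0.0037 + 0.0115 + 0.0241 + 0.0489 + 0.0814 + 0.1182 + 0.1626 + 0.2182 = 0.6687
G = 1 − 0.6687 = 0.3313

0.331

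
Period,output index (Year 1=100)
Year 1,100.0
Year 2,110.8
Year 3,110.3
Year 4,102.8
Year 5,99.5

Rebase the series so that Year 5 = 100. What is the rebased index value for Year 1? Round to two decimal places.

100.50

Rebased(Year 1) = 100.0 / 99.5 × 100 = 100.5025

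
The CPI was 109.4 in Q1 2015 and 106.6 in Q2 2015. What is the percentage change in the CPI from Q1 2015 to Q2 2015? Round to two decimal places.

-2.56%

Change = (106.6 − 109.4) / 109.4 × 100
       = -2.8 / 109.4 × 100 = -2.5594%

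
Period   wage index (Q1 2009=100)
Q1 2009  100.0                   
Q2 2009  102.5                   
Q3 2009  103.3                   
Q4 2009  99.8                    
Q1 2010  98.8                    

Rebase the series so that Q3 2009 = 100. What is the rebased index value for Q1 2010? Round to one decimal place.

95.6

Rebased(Q1 2010) = 98.8 / 103.3 × 100 = 95.6438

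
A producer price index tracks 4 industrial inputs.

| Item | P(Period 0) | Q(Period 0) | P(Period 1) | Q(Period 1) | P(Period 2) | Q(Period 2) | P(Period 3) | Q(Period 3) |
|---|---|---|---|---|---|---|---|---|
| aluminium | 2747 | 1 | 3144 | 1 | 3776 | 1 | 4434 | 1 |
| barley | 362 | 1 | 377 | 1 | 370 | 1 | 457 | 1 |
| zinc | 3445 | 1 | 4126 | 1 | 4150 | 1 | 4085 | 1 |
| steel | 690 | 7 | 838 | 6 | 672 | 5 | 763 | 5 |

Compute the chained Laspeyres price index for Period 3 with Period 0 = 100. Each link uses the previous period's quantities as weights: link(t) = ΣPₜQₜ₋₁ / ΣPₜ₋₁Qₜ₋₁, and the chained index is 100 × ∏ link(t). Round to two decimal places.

Link Period 0→Period 1:
ΣP(Period 1)Q(Period 0) = 3144×1 + 377×1 + 4126×1 + 838×7 = 3144 + 377 + 4126 + 5866 = 13513
ΣP(Period 0)Q(Period 0) = 2747×1 + 362×1 + 3445×1 + 690×7 = 2747 + 362 + 3445 + 4830 = 11384
link = 13513/11384 = 1.187017
Link Period 1→Period 2:
ΣP(Period 2)Q(Period 1) = 3776×1 + 370×1 + 4150×1 + 672×6 = 3776 + 370 + 4150 + 4032 = 12328
ΣP(Period 1)Q(Period 1) = 3144×1 + 377×1 + 4126×1 + 838×6 = 3144 + 377 + 4126 + 5028 = 12675
link = 12328/12675 = 0.972623
Link Period 2→Period 3:
ΣP(Period 3)Q(Period 2) = 4434×1 + 457×1 + 4085×1 + 763×5 = 4434 + 457 + 4085 + 3815 = 12791
ΣP(Period 2)Q(Period 2) = 3776×1 + 370×1 + 4150×1 + 672×5 = 3776 + 370 + 4150 + 3360 = 11656
link = 12791/11656 = 1.097375
Chained index = 100 × 1.187017 × 0.972623 × 1.097375 = 126.6941

126.69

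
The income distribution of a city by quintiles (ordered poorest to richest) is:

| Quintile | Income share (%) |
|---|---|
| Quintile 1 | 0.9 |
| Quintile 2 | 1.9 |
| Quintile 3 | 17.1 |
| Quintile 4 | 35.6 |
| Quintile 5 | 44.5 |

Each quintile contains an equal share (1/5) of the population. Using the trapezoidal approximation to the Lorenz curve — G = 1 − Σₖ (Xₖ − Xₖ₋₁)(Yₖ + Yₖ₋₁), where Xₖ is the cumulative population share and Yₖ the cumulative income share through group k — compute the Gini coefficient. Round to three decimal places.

Cumulative income shares Yₖ: 0.0090, 0.0280, 0.1990, 0.5550, 1.0000
Σ (Xₖ−Xₖ₋₁)(Yₖ+Yₖ₋₁) = (1/5)(0.0090+0.0000) + (1/5)(0.0280+0.0090) + (1/5)(0.1990+0.0280) + (1/5)(0.5550+0.1990) + (1/5)(1.0000+0.5550)
  = 0.0018 + 0.0074 + 0.0454 + 0.1508 + 0.3110 = 0.5164
G = 1 − 0.5164 = 0.4836

0.484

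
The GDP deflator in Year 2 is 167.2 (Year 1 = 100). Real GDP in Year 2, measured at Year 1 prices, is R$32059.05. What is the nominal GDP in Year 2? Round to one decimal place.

Nominal = Real × (Index/100) = 32059.05 × (167.2/100)
        = 32059.05 × 1.672 = 53602.7316

53602.7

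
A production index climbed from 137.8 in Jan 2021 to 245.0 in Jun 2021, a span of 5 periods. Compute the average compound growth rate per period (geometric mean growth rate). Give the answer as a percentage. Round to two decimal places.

Growth factor = (245.0/137.8)^(1/5) = (1.777939)^(1/5) = 1.121975
Growth rate = 1.121975 − 1 = 0.121975 = 12.1975%

12.20%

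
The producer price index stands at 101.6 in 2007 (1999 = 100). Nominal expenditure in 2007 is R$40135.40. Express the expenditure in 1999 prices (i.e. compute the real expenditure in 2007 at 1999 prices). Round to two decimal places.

39503.35

Real = Nominal ÷ (Index/100) = 40135.40 ÷ (101.6/100)
     = 40135.40 ÷ 1.016 = 39503.3465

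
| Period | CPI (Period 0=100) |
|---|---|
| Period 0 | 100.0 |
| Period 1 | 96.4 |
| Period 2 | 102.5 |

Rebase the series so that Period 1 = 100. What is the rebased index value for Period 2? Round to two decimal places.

Rebased(Period 2) = 102.5 / 96.4 × 100 = 106.3278

106.33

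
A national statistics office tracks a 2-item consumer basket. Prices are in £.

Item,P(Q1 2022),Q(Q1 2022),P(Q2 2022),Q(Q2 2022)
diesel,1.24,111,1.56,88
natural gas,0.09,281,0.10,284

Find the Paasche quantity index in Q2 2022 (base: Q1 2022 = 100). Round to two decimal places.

82.32

Paasche quantity index uses current-period prices as weights.
ΣP(Q2 2022)·Q(Q2 2022) = 1.56×88 + 0.10×284 = 137.28 + 28.4 = 165.68
ΣP(Q2 2022)·Q(Q1 2022) = 1.56×111 + 0.10×281 = 173.16 + 28.1 = 201.26
Index = 165.68 / 201.26 × 100 = 82.3214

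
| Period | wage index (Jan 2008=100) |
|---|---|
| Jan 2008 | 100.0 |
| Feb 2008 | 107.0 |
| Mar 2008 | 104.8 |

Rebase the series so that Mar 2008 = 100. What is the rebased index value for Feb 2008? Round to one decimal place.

102.1

Rebased(Feb 2008) = 107.0 / 104.8 × 100 = 102.0992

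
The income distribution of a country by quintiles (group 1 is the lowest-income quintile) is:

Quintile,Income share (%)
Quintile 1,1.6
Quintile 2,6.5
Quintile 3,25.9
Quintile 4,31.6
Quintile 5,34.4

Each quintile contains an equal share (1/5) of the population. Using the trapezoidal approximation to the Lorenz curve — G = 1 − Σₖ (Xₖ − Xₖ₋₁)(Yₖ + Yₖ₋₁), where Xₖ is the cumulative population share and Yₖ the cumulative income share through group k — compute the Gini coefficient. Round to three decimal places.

Cumulative income shares Yₖ: 0.0160, 0.0810, 0.3400, 0.6560, 1.0000
Σ (Xₖ−Xₖ₋₁)(Yₖ+Yₖ₋₁) = (1/5)(0.0160+0.0000) + (1/5)(0.0810+0.0160) + (1/5)(0.3400+0.0810) + (1/5)(0.6560+0.3400) + (1/5)(1.0000+0.6560)
  = 0.0032 + 0.0194 + 0.0842 + 0.1992 + 0.3312 = 0.6372
G = 1 − 0.6372 = 0.3628

0.363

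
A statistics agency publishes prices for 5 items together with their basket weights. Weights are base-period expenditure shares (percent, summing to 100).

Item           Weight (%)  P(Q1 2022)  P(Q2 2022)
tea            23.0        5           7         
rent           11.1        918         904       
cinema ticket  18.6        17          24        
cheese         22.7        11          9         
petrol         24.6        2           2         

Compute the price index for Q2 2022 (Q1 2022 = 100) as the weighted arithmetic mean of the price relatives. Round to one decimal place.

tea: 23.0 × (7/5) = 23.0 × 1.400000 = 32.2000
rent: 11.1 × (904/918) = 11.1 × 0.984749 = 10.9307
cinema ticket: 18.6 × (24/17) = 18.6 × 1.411765 = 26.2588
cheese: 22.7 × (9/11) = 22.7 × 0.818182 = 18.5727
petrol: 24.6 × (2/2) = 24.6 × 1.000000 = 24.6000
Index = Σ wᵢ·(p₁ᵢ/p₀ᵢ) = 32.2000 + 10.9307 + 26.2588 + 18.5727 + 24.6000 = 112.5623

112.6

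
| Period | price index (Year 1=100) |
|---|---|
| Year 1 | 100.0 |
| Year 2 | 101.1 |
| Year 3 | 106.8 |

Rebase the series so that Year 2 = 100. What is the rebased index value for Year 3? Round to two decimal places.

105.64

Rebased(Year 3) = 106.8 / 101.1 × 100 = 105.6380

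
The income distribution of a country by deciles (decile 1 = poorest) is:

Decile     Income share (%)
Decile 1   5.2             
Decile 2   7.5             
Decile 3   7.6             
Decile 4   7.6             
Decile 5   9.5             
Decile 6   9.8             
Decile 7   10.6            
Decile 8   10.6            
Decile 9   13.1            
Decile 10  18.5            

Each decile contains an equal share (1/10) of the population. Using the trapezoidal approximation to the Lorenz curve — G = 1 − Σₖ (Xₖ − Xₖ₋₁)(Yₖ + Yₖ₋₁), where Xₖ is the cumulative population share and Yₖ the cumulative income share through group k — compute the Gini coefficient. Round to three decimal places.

0.183

Cumulative income shares Yₖ: 0.0520, 0.1270, 0.2030, 0.2790, 0.3740, 0.4720, 0.5780, 0.6840, 0.8150, 1.0000
Σ (Xₖ−Xₖ₋₁)(Yₖ+Yₖ₋₁) = (1/10)(0.0520+0.0000) + (1/10)(0.1270+0.0520) + (1/10)(0.2030+0.1270) + (1/10)(0.2790+0.2030) + (1/10)(0.3740+0.2790) + (1/10)(0.4720+0.3740) + (1/10)(0.5780+0.4720) + (1/10)(0.6840+0.5780) + (1/10)(0.8150+0.6840) + (1/10)(1.0000+0.8150)
  = 0.0052 + 0.0179 + 0.0330 + 0.0482 + 0.0653 + 0.0846 + 0.1050 + 0.1262 + 0.1499 + 0.1815 = 0.8168
G = 1 − 0.8168 = 0.1832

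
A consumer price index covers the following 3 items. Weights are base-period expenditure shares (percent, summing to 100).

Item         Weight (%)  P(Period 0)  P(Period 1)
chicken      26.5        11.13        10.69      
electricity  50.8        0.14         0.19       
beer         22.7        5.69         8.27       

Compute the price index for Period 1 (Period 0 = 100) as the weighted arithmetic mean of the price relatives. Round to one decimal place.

127.4

chicken: 26.5 × (10.69/11.13) = 26.5 × 0.960467 = 25.4524
electricity: 50.8 × (0.19/0.14) = 50.8 × 1.357143 = 68.9429
beer: 22.7 × (8.27/5.69) = 22.7 × 1.453427 = 32.9928
Index = Σ wᵢ·(p₁ᵢ/p₀ᵢ) = 25.4524 + 68.9429 + 32.9928 = 127.3880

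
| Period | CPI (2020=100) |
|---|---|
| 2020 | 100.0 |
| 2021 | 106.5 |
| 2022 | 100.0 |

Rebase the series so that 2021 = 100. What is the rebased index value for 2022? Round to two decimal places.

Rebased(2022) = 100.0 / 106.5 × 100 = 93.8967

93.90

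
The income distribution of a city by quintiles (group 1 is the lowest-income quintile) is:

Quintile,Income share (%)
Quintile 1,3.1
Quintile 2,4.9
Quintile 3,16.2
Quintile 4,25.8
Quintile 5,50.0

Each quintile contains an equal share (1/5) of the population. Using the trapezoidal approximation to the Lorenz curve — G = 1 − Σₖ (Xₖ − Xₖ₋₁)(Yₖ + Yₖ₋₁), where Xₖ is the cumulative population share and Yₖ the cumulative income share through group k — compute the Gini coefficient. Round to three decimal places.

0.459

Cumulative income shares Yₖ: 0.0310, 0.0800, 0.2420, 0.5000, 1.0000
Σ (Xₖ−Xₖ₋₁)(Yₖ+Yₖ₋₁) = (1/5)(0.0310+0.0000) + (1/5)(0.0800+0.0310) + (1/5)(0.2420+0.0800) + (1/5)(0.5000+0.2420) + (1/5)(1.0000+0.5000)
  = 0.0062 + 0.0222 + 0.0644 + 0.1484 + 0.3000 = 0.5412
G = 1 − 0.5412 = 0.4588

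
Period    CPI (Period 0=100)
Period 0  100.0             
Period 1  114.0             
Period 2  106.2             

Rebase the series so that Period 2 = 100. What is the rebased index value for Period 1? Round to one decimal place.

107.3

Rebased(Period 1) = 114.0 / 106.2 × 100 = 107.3446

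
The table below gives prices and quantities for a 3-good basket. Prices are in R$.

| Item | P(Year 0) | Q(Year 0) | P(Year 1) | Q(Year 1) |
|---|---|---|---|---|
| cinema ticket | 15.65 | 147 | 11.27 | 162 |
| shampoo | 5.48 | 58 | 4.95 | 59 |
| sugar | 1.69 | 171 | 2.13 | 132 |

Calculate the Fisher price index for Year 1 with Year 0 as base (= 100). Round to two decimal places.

Laspeyres component (base-period weights):
ΣP(Year 1)Q(Year 0) = 11.27×147 + 4.95×58 + 2.13×171 = 1656.69 + 287.1 + 364.23 = 2308.02
ΣP(Year 0)Q(Year 0) = 15.65×147 + 5.48×58 + 1.69×171 = 2300.55 + 317.84 + 288.99 = 2907.38
L = 2308.02 / 2907.38 × 100 = 79.3849
Paasche component (current-period weights):
ΣP(Year 1)Q(Year 1) = 11.27×162 + 4.95×59 + 2.13×132 = 1825.74 + 292.05 + 281.16 = 2398.95
ΣP(Year 0)Q(Year 1) = 15.65×162 + 5.48×59 + 1.69×132 = 2535.3 + 323.32 + 223.08 = 3081.7
P = 2398.95 / 3081.7 × 100 = 77.8450
Fisher = √(L × P) = √(79.3849 × 77.8450) = 78.6112

78.61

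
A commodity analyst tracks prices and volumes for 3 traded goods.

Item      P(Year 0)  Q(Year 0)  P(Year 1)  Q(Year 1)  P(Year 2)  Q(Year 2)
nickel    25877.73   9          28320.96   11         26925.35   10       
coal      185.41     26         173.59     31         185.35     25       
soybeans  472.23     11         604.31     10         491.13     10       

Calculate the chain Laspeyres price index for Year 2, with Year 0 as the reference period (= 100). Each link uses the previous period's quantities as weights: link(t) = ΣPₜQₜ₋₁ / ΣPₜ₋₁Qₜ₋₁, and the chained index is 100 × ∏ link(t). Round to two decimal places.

104.06

Link Year 0→Year 1:
ΣP(Year 1)Q(Year 0) = 28320.96×9 + 173.59×26 + 604.31×11 = 254888.64 + 4513.34 + 6647.41 = 266049.39
ΣP(Year 0)Q(Year 0) = 25877.73×9 + 185.41×26 + 472.23×11 = 232899.57 + 4820.66 + 5194.53 = 242914.76
link = 266049.39/242914.76 = 1.095238
Link Year 1→Year 2:
ΣP(Year 2)Q(Year 1) = 26925.35×11 + 185.35×31 + 491.13×10 = 296178.85 + 5745.85 + 4911.3 = 306836
ΣP(Year 1)Q(Year 1) = 28320.96×11 + 173.59×31 + 604.31×10 = 311530.56 + 5381.29 + 6043.1 = 322954.95
link = 306836/322954.95 = 0.950089
Chained index = 100 × 1.095238 × 0.950089 = 104.0573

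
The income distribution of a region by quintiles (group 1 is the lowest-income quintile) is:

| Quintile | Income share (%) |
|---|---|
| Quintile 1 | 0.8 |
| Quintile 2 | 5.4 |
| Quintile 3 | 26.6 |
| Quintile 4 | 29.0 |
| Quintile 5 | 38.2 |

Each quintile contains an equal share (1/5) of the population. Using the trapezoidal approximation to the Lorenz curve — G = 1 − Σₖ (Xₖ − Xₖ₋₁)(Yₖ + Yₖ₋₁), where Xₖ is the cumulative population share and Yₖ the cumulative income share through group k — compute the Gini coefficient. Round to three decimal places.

0.394

Cumulative income shares Yₖ: 0.0080, 0.0620, 0.3280, 0.6180, 1.0000
Σ (Xₖ−Xₖ₋₁)(Yₖ+Yₖ₋₁) = (1/5)(0.0080+0.0000) + (1/5)(0.0620+0.0080) + (1/5)(0.3280+0.0620) + (1/5)(0.6180+0.3280) + (1/5)(1.0000+0.6180)
  = 0.0016 + 0.0140 + 0.0780 + 0.1892 + 0.3236 = 0.6064
G = 1 − 0.6064 = 0.3936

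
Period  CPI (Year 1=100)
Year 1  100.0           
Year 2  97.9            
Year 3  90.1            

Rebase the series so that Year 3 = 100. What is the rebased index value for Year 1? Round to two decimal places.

Rebased(Year 1) = 100.0 / 90.1 × 100 = 110.9878

110.99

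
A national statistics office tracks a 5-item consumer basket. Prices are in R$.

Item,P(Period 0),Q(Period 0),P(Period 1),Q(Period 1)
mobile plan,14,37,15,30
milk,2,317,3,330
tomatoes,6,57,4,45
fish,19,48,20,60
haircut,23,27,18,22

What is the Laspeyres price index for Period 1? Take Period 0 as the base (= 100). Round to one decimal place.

105.1

Laspeyres price index uses base-period quantities as weights.
ΣP(Period 1)·Q(Period 0) = 15×37 + 3×317 + 4×57 + 20×48 + 18×27 = 555 + 951 + 228 + 960 + 486 = 3180
ΣP(Period 0)·Q(Period 0) = 14×37 + 2×317 + 6×57 + 19×48 + 23×27 = 518 + 634 + 342 + 912 + 621 = 3027
Index = 3180 / 3027 × 100 = 105.0545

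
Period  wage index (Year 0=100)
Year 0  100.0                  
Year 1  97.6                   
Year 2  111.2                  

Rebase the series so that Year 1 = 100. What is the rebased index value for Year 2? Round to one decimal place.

113.9

Rebased(Year 2) = 111.2 / 97.6 × 100 = 113.9344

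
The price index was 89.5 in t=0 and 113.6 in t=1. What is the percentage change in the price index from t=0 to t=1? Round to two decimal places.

Change = (113.6 − 89.5) / 89.5 × 100
       = 24.1 / 89.5 × 100 = 26.9274%

26.93%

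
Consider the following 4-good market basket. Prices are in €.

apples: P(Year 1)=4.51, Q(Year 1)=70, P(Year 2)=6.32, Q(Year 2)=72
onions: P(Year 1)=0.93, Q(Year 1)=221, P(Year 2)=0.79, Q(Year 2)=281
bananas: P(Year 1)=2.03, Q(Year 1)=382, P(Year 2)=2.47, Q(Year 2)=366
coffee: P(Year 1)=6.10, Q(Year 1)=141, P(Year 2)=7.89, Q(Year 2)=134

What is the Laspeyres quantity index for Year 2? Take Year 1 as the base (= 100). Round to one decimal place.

99.5

Laspeyres quantity index uses base-period prices as weights.
ΣP(Year 1)·Q(Year 2) = 4.51×72 + 0.93×281 + 2.03×366 + 6.10×134 = 324.72 + 261.33 + 742.98 + 817.4 = 2146.43
ΣP(Year 1)·Q(Year 1) = 4.51×70 + 0.93×221 + 2.03×382 + 6.10×141 = 315.7 + 205.53 + 775.46 + 860.1 = 2156.79
Index = 2146.43 / 2156.79 × 100 = 99.5197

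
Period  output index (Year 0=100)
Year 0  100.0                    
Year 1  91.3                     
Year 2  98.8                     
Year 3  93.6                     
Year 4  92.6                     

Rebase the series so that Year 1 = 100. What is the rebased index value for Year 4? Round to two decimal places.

101.42

Rebased(Year 4) = 92.6 / 91.3 × 100 = 101.4239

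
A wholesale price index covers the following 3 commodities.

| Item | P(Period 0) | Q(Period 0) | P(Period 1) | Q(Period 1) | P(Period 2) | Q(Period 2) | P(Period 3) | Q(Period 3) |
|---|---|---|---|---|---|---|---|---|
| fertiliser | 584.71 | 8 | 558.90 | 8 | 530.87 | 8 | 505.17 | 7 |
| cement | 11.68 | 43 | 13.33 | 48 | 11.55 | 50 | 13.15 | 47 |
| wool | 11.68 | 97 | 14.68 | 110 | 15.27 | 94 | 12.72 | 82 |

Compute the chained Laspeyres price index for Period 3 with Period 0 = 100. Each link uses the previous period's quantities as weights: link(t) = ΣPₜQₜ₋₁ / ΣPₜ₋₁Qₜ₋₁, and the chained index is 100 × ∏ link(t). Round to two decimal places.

Link Period 0→Period 1:
ΣP(Period 1)Q(Period 0) = 558.90×8 + 13.33×43 + 14.68×97 = 4471.2 + 573.19 + 1423.96 = 6468.35
ΣP(Period 0)Q(Period 0) = 584.71×8 + 11.68×43 + 11.68×97 = 4677.68 + 502.24 + 1132.96 = 6312.88
link = 6468.35/6312.88 = 1.024627
Link Period 1→Period 2:
ΣP(Period 2)Q(Period 1) = 530.87×8 + 11.55×48 + 15.27×110 = 4246.96 + 554.4 + 1679.7 = 6481.06
ΣP(Period 1)Q(Period 1) = 558.90×8 + 13.33×48 + 14.68×110 = 4471.2 + 639.84 + 1614.8 = 6725.84
link = 6481.06/6725.84 = 0.963606
Link Period 2→Period 3:
ΣP(Period 3)Q(Period 2) = 505.17×8 + 13.15×50 + 12.72×94 = 4041.36 + 657.5 + 1195.68 = 5894.54
ΣP(Period 2)Q(Period 2) = 530.87×8 + 11.55×50 + 15.27×94 = 4246.96 + 577.5 + 1435.38 = 6259.84
link = 5894.54/6259.84 = 0.941644
Chained index = 100 × 1.024627 × 0.963606 × 0.941644 = 92.9720

92.97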